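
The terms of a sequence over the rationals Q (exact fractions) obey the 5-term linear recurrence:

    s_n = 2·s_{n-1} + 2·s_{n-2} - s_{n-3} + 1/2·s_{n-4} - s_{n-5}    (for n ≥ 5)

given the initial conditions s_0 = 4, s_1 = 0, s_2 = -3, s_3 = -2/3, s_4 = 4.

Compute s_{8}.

128

s_5 = 2·4 + 2·-2/3 + -1·-3 + 1/2·0 + -1·4 = 17/3
s_6 = 2·17/3 + 2·4 + -1·-2/3 + 1/2·-3 + -1·0 = 37/2
s_7 = 2·37/2 + 2·17/3 + -1·4 + 1/2·-2/3 + -1·-3 = 47
s_8 = 2·47 + 2·37/2 + -1·17/3 + 1/2·4 + -1·-2/3 = 128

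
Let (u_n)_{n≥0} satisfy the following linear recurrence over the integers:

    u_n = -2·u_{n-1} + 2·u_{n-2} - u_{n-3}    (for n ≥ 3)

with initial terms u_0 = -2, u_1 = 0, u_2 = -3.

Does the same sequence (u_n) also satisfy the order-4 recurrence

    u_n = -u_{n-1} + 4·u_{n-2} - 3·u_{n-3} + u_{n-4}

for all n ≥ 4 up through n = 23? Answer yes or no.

yes

Terms u_0..u_23: -2, 0, -3, 8, -22, 63, -178, 504, -1427, 4040, -11438, 32383, -91682, 259568, -734883, 2080584, -5890502, 16677055, -47215698, 133676008, -378460467, 1071488648, -3033574238, 8588586239
n=4: candidate gives -22, actual u_4 = -22 ✓
n=5: candidate gives 63, actual u_5 = 63 ✓
n=6: candidate gives -178, actual u_6 = -178 ✓
n=7: candidate gives 504, actual u_7 = 504 ✓
n=8: candidate gives -1427, actual u_8 = -1427 ✓
n=9: candidate gives 4040, actual u_9 = 4040 ✓
n=10: candidate gives -11438, actual u_10 = -11438 ✓
n=11: candidate gives 32383, actual u_11 = 32383 ✓
n=12: candidate gives -91682, actual u_12 = -91682 ✓
n=13: candidate gives 259568, actual u_13 = 259568 ✓
n=14: candidate gives -734883, actual u_14 = -734883 ✓
n=15: candidate gives 2080584, actual u_15 = 2080584 ✓
n=16: candidate gives -5890502, actual u_16 = -5890502 ✓
n=17: candidate gives 16677055, actual u_17 = 16677055 ✓
n=18: candidate gives -47215698, actual u_18 = -47215698 ✓
n=19: candidate gives 133676008, actual u_19 = 133676008 ✓
n=20: candidate gives -378460467, actual u_20 = -378460467 ✓
n=21: candidate gives 1071488648, actual u_21 = 1071488648 ✓
n=22: candidate gives -3033574238, actual u_22 = -3033574238 ✓
n=23: candidate gives 8588586239, actual u_23 = 8588586239 ✓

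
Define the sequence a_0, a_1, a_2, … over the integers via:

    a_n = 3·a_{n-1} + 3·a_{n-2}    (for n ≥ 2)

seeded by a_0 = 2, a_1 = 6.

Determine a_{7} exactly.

18630

a_2 = 3·6 + 3·2 = 24
a_3 = 3·24 + 3·6 = 90
a_4 = 3·90 + 3·24 = 342
a_5 = 3·342 + 3·90 = 1296
a_6 = 3·1296 + 3·342 = 4914
a_7 = 3·4914 + 3·1296 = 18630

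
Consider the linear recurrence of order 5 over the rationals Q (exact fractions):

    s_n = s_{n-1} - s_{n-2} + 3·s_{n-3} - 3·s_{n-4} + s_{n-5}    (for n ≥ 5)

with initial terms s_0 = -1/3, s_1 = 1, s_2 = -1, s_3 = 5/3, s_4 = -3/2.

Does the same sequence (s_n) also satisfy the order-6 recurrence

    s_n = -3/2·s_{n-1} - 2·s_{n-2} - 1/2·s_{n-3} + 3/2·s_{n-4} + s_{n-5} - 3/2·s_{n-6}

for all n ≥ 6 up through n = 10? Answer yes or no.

Terms s_0..s_10: -1/3, 1, -1, 5/3, -3/2, -19/2, 1, 0, -70/3, 20/3, 35/2
n=6: candidate gives 197/12, actual s_6 = 1 ✗

no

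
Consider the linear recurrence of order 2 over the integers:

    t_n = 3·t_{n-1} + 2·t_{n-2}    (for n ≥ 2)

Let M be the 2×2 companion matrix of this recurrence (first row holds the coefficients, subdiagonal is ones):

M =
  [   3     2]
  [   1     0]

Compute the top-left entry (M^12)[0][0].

(M^12)[0][0] is the top entry after applying M 12 times to the unit state (1, 0). Equivalently it is h_{13} for the auxiliary sequence (h_n) obeying the same recurrence with h_1 = 1 and h_i = 0 for 0 ≤ i < 1:
h_2 = 3·1 + 2·0 = 3
h_3 = 3·3 + 2·1 = 11
h_4 = 3·11 + 2·3 = 39
h_5 = 3·39 + 2·11 = 139
h_6 = 3·139 + 2·39 = 495
h_7 = 3·495 + 2·139 = 1763
h_8 = 3·1763 + 2·495 = 6279
h_9 = 3·6279 + 2·1763 = 22363
h_10 = 3·22363 + 2·6279 = 79647
h_11 = 3·79647 + 2·22363 = 283667
h_12 = 3·283667 + 2·79647 = 1010295
h_13 = 3·1010295 + 2·283667 = 3598219

3598219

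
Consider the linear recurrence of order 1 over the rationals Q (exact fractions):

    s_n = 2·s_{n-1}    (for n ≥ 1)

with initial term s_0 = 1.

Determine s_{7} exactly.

128

s_1 = 2·1 = 2
s_2 = 2·2 = 4
s_3 = 2·4 = 8
s_4 = 2·8 = 16
s_5 = 2·16 = 32
s_6 = 2·32 = 64
s_7 = 2·64 = 128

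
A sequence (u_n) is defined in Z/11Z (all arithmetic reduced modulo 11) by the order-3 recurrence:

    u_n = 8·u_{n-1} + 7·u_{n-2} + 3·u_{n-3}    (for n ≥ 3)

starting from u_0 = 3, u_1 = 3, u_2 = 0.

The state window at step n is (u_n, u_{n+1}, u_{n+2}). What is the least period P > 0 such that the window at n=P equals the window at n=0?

n=0: window = (3, 3, 0)
n=1: window = (3, 0, 8)
n=2: window = (0, 8, 7)
n=3: window = (8, 7, 2)
n=4: window = (7, 2, 1)
n=5: window = (2, 1, 10)
n=6: window = (1, 10, 5)
n=7: window = (10, 5, 3)
n=8: window = (5, 3, 1)
n=9: window = (3, 1, 0)
n=10: window = (1, 0, 5)
n=11: window = (0, 5, 10)
n=12: window = (5, 10, 5)
n=13: window = (10, 5, 4)
n=14: window = (5, 4, 9)
n=15: window = (4, 9, 5)
n=16: window = (9, 5, 5)
n=17: window = (5, 5, 3)
n=18: window = (5, 3, 8)
n=19: window = (3, 8, 1)
n=20: window = (8, 1, 7)
n=21: window = (1, 7, 10)
n=22: window = (7, 10, 0)
n=23: window = (10, 0, 3)
n=24: window = (0, 3, 10)
n=25: window = (3, 10, 2)
n=26: window = (10, 2, 7)
n=27: window = (2, 7, 1)
n=28: window = (7, 1, 8)
n=29: window = (1, 8, 4)
n=30: window = (8, 4, 3)
n=31: window = (4, 3, 10)
n=32: window = (3, 10, 3)
n=33: window = (10, 3, 4)
n=34: window = (3, 4, 6)
n=35: window = (4, 6, 8)
n=36: window = (6, 8, 8)
n=37: window = (8, 8, 6)
n=38: window = (8, 6, 7)
n=39: window = (6, 7, 1)
n=40: window = (7, 1, 9)
…
n=663: window = (6, 7, 3)
n=664: window = (7, 3, 3)
n=665: window = (3, 3, 0)
window at n=665 equals window at n=0 → period = 665

665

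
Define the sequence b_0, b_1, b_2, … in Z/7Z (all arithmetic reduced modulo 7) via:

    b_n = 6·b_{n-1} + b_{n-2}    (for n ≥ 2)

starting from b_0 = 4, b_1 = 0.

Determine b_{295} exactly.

b_2 = 6·0 + 1·4 = 4
b_3 = 6·4 + 1·0 = 3
b_4 = 6·3 + 1·4 = 1
b_5 = 6·1 + 1·3 = 2
b_6 = 6·2 + 1·1 = 6
b_7 = 6·6 + 1·2 = 3
b_8 = 6·3 + 1·6 = 3
b_9 = 6·3 + 1·3 = 0
b_10 = 6·0 + 1·3 = 3
b_11 = 6·3 + 1·0 = 4
b_12 = 6·4 + 1·3 = 6
b_13 = 6·6 + 1·4 = 5
b_14 = 6·5 + 1·6 = 1
b_15 = 6·1 + 1·5 = 4
b_16 = 6·4 + 1·1 = 4
b_17 = 6·4 + 1·4 = 0
(b_16, b_17) = (4, 0) = (b_0, b_1), so the sequence has period 16.
295 ≡ 7 (mod 16), hence b_295 = b_7 = 3.

3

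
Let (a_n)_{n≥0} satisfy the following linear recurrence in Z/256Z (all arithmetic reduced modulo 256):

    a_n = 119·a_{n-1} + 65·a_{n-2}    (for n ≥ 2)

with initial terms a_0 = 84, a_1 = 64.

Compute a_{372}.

244

a_2 = 119·64 + 65·84 = 20
a_3 = 119·20 + 65·64 = 140
a_4 = 119·140 + 65·20 = 40
a_5 = 119·40 + 65·140 = 36
a_6 = 119·36 + 65·40 = 228
a_7 = 119·228 + 65·36 = 32
a_8 = 119·32 + 65·228 = 196
a_9 = 119·196 + 65·32 = 60
a_10 = 119·60 + 65·196 = 168
a_11 = 119·168 + 65·60 = 84
a_12 = 119·84 + 65·168 = 180
a_13 = 119·180 + 65·84 = 0
a_14 = 119·0 + 65·180 = 180
a_15 = 119·180 + 65·0 = 172
a_16 = 119·172 + 65·180 = 168
a_17 = 119·168 + 65·172 = 196
a_18 = 119·196 + 65·168 = 196
a_19 = 119·196 + 65·196 = 224
a_20 = 119·224 + 65·196 = 228
a_21 = 119·228 + 65·224 = 220
a_22 = 119·220 + 65·228 = 40
a_23 = 119·40 + 65·220 = 116
a_24 = 119·116 + 65·40 = 20
a_25 = 119·20 + 65·116 = 192
a_26 = 119·192 + 65·20 = 84
a_27 = 119·84 + 65·192 = 204
a_28 = 119·204 + 65·84 = 40
a_29 = 119·40 + 65·204 = 100
a_30 = 119·100 + 65·40 = 164
a_31 = 119·164 + 65·100 = 160
a_32 = 119·160 + 65·164 = 4
a_33 = 119·4 + 65·160 = 124
a_34 = 119·124 + 65·4 = 168
a_35 = 119·168 + 65·124 = 148
a_36 = 119·148 + 65·168 = 116
a_37 = 119·116 + 65·148 = 128
a_38 = 119·128 + 65·116 = 244
a_39 = 119·244 + 65·128 = 236
a_40 = 119·236 + 65·244 = 168
a_41 = 119·168 + 65·236 = 4
a_42 = 119·4 + 65·168 = 132
a_43 = 119·132 + 65·4 = 96
a_44 = 119·96 + 65·132 = 36
a_45 = 119·36 + 65·96 = 28
a_46 = 119·28 + 65·36 = 40
a_47 = 119·40 + 65·28 = 180
a_48 = 119·180 + 65·40 = 212
a_49 = 119·212 + 65·180 = 64
a_50 = 119·64 + 65·212 = 148
a_51 = 119·148 + 65·64 = 12
a_52 = 119·12 + 65·148 = 40
a_53 = 119·40 + 65·12 = 164
a_54 = 119·164 + 65·40 = 100
a_55 = 119·100 + 65·164 = 32
a_56 = 119·32 + 65·100 = 68
a_57 = 119·68 + 65·32 = 188
a_58 = 119·188 + 65·68 = 168
a_59 = 119·168 + 65·188 = 212
a_60 = 119·212 + 65·168 = 52
a_61 = 119·52 + 65·212 = 0
a_62 = 119·0 + 65·52 = 52
a_63 = 119·52 + 65·0 = 44
a_64 = 119·44 + 65·52 = 168
a_65 = 119·168 + 65·44 = 68
a_66 = 119·68 + 65·168 = 68
a_67 = 119·68 + 65·68 = 224
a_68 = 119·224 + 65·68 = 100
a_69 = 119·100 + 65·224 = 92
a_70 = 119·92 + 65·100 = 40
a_71 = 119·40 + 65·92 = 244
a_72 = 119·244 + 65·40 = 148
a_73 = 119·148 + 65·244 = 192
a_74 = 119·192 + 65·148 = 212
a_75 = 119·212 + 65·192 = 76
a_76 = 119·76 + 65·212 = 40
a_77 = 119·40 + 65·76 = 228
a_78 = 119·228 + 65·40 = 36
a_79 = 119·36 + 65·228 = 160
a_80 = 119·160 + 65·36 = 132
a_81 = 119·132 + 65·160 = 252
a_82 = 119·252 + 65·132 = 168
a_83 = 119·168 + 65·252 = 20
a_84 = 119·20 + 65·168 = 244
a_85 = 119·244 + 65·20 = 128
a_86 = 119·128 + 65·244 = 116
a_87 = 119·116 + 65·128 = 108
a_88 = 119·108 + 65·116 = 168
a_89 = 119·168 + 65·108 = 132
a_90 = 119·132 + 65·168 = 4
a_91 = 119·4 + 65·132 = 96
a_92 = 119·96 + 65·4 = 164
a_93 = 119·164 + 65·96 = 156
a_94 = 119·156 + 65·164 = 40
a_95 = 119·40 + 65·156 = 52
a_96 = 119·52 + 65·40 = 84
a_97 = 119·84 + 65·52 = 64
(a_96, a_97) = (84, 64) = (a_0, a_1), so the sequence has period 96.
372 ≡ 84 (mod 96), hence a_372 = a_84 = 244.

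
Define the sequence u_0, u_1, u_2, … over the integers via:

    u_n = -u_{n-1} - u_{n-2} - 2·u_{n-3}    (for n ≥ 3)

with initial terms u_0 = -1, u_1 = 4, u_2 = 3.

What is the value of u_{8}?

u_3 = -1·3 + -1·4 + -2·-1 = -5
u_4 = -1·-5 + -1·3 + -2·4 = -6
u_5 = -1·-6 + -1·-5 + -2·3 = 5
u_6 = -1·5 + -1·-6 + -2·-5 = 11
u_7 = -1·11 + -1·5 + -2·-6 = -4
u_8 = -1·-4 + -1·11 + -2·5 = -17

-17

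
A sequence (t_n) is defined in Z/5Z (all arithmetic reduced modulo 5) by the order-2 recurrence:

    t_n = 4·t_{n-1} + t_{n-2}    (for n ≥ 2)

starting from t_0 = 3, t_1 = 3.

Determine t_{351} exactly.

2

t_2 = 4·3 + 1·3 = 0
t_3 = 4·0 + 1·3 = 3
t_4 = 4·3 + 1·0 = 2
t_5 = 4·2 + 1·3 = 1
t_6 = 4·1 + 1·2 = 1
t_7 = 4·1 + 1·1 = 0
t_8 = 4·0 + 1·1 = 1
t_9 = 4·1 + 1·0 = 4
t_10 = 4·4 + 1·1 = 2
t_11 = 4·2 + 1·4 = 2
t_12 = 4·2 + 1·2 = 0
t_13 = 4·0 + 1·2 = 2
t_14 = 4·2 + 1·0 = 3
t_15 = 4·3 + 1·2 = 4
t_16 = 4·4 + 1·3 = 4
t_17 = 4·4 + 1·4 = 0
t_18 = 4·0 + 1·4 = 4
t_19 = 4·4 + 1·0 = 1
t_20 = 4·1 + 1·4 = 3
t_21 = 4·3 + 1·1 = 3
(t_20, t_21) = (3, 3) = (t_0, t_1), so the sequence has period 20.
351 ≡ 11 (mod 20), hence t_351 = t_11 = 2.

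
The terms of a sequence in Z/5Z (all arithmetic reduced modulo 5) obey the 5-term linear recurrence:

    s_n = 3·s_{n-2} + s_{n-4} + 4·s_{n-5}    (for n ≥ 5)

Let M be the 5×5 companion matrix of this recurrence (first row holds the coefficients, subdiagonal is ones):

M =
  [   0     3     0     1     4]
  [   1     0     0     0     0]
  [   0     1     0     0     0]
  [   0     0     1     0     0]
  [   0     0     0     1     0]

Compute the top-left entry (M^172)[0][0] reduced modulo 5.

(M^172)[0][0] is the top entry after applying M 172 times to the unit state (1, 0, 0, 0, 0). Equivalently it is h_{176} for the auxiliary sequence (h_n) obeying the same recurrence with h_4 = 1 and h_i = 0 for 0 ≤ i < 4:
h_5 = 0·1 + 3·0 + 0·0 + 1·0 + 4·0 = 0
h_6 = 0·0 + 3·1 + 0·0 + 1·0 + 4·0 = 3
h_7 = 0·3 + 3·0 + 0·1 + 1·0 + 4·0 = 0
h_8 = 0·0 + 3·3 + 0·0 + 1·1 + 4·0 = 0
h_9 = 0·0 + 3·0 + 0·3 + 1·0 + 4·1 = 4
h_10 = 0·4 + 3·0 + 0·0 + 1·3 + 4·0 = 3
Continuing the recurrence:
  h_11 = 4;  h_12 = 4;  h_13 = 1;  h_14 = 1;  h_15 = 4;  h_16 = 3
  h_17 = 4;  h_18 = 4;  h_19 = 0;  h_20 = 1;  h_21 = 1;  h_22 = 3
  h_23 = 4;  h_24 = 0;  h_25 = 2;  h_26 = 2;  h_27 = 2;  h_28 = 2
  h_29 = 3;  h_30 = 1;  h_31 = 4;  h_32 = 3;  h_33 = 3;  h_34 = 2
  h_35 = 2;  h_36 = 0;  h_37 = 1;  h_38 = 4;  h_39 = 3;  h_40 = 0
  h_41 = 0;  h_42 = 3;  h_43 = 4;  h_44 = 1;  h_45 = 2;  h_46 = 1
  h_47 = 2;  h_48 = 0;  h_49 = 2;  h_50 = 4;  h_51 = 2;  h_52 = 0
  h_53 = 3;  h_54 = 2;  h_55 = 2;  h_56 = 4;  h_57 = 4;  h_58 = 1
  h_59 = 2;  h_60 = 0;  h_61 = 1;  h_62 = 2;  h_63 = 4;  h_64 = 4
  h_65 = 3;  h_66 = 3;  h_67 = 1;  h_68 = 4;  h_69 = 2;  h_70 = 2
  h_71 = 4;  h_72 = 4;  h_73 = 0;  h_74 = 2;  h_75 = 2;  h_76 = 1
  h_77 = 2;  h_78 = 0;  h_79 = 1;  h_80 = 4;  h_81 = 4;  h_82 = 0
  h_83 = 3;  h_84 = 3;  h_85 = 4;  h_86 = 0;  h_87 = 0;  h_88 = 0
  h_89 = 1;  h_90 = 1;  h_91 = 3;  h_92 = 3;  h_93 = 0;  h_94 = 4
  h_95 = 2;  h_96 = 2;  h_97 = 3;  h_98 = 0;  h_99 = 2;  h_100 = 0
  h_101 = 2;  h_102 = 2;  h_103 = 3;  h_104 = 4;  h_105 = 1;  h_106 = 2
  h_107 = 4;  h_108 = 2;  h_109 = 4;  h_110 = 2;  h_111 = 4;  h_112 = 4
  h_113 = 4;  h_114 = 0;  h_115 = 4;  h_116 = 0;  h_117 = 2;  h_118 = 1
  h_119 = 0;  h_120 = 4;  h_121 = 2;  h_122 = 1;  h_123 = 0;  h_124 = 2
  h_125 = 3;  h_126 = 0;  h_127 = 3;  h_128 = 2;  h_129 = 0;  h_130 = 3
  h_131 = 3;  h_132 = 3;  h_133 = 2;  h_134 = 2;  h_135 = 1;  h_136 = 1
  h_137 = 2;  h_138 = 3;  h_139 = 0;  h_140 = 4;  h_141 = 1;  h_142 = 3
  h_143 = 0;  h_144 = 3;  h_145 = 2;  h_146 = 1;  h_147 = 3;  h_148 = 1
  h_149 = 3;  h_150 = 2;  h_151 = 1;  h_152 = 4;  h_153 = 0;  h_154 = 1
  h_155 = 4;  h_156 = 1;  h_157 = 3;  h_158 = 4;  h_159 = 2;  h_160 = 4
  h_161 = 3;  h_162 = 3;  h_163 = 2;  h_164 = 1;  h_165 = 0;  h_166 = 3
  h_167 = 4;  h_168 = 3;  h_169 = 1;  h_170 = 2;  h_171 = 4;  h_172 = 0
  h_173 = 0;  h_174 = 1
h_175 = 0·1 + 3·0 + 0·0 + 1·4 + 4·2 = 2
h_176 = 0·2 + 3·1 + 0·0 + 1·0 + 4·4 = 4

4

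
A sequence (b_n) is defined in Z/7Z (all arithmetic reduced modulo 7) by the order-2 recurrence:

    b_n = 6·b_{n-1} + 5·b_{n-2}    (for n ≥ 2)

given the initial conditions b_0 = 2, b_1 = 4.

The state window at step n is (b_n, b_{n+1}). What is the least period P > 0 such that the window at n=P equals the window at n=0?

42

n=0: window = (2, 4)
n=1: window = (4, 6)
n=2: window = (6, 0)
n=3: window = (0, 2)
n=4: window = (2, 5)
n=5: window = (5, 5)
n=6: window = (5, 6)
n=7: window = (6, 5)
n=8: window = (5, 4)
n=9: window = (4, 0)
n=10: window = (0, 6)
n=11: window = (6, 1)
n=12: window = (1, 1)
n=13: window = (1, 4)
n=14: window = (4, 1)
n=15: window = (1, 5)
n=16: window = (5, 0)
n=17: window = (0, 4)
n=18: window = (4, 3)
n=19: window = (3, 3)
n=20: window = (3, 5)
n=21: window = (5, 3)
n=22: window = (3, 1)
n=23: window = (1, 0)
n=24: window = (0, 5)
n=25: window = (5, 2)
n=26: window = (2, 2)
n=27: window = (2, 1)
n=28: window = (1, 2)
n=29: window = (2, 3)
n=30: window = (3, 0)
n=31: window = (0, 1)
n=32: window = (1, 6)
n=33: window = (6, 6)
n=34: window = (6, 3)
n=35: window = (3, 6)
n=36: window = (6, 2)
n=37: window = (2, 0)
n=38: window = (0, 3)
n=39: window = (3, 4)
n=40: window = (4, 4)
n=41: window = (4, 2)
n=42: window = (2, 4)
window at n=42 equals window at n=0 → period = 42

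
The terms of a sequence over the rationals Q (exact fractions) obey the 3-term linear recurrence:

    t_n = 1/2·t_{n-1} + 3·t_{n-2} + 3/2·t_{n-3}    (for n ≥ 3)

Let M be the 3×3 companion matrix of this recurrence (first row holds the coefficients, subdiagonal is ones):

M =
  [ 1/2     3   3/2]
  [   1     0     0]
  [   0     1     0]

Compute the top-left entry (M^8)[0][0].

69997/256

(M^8)[0][0] is the top entry after applying M 8 times to the unit state (1, 0, 0). Equivalently it is h_{10} for the auxiliary sequence (h_n) obeying the same recurrence with h_2 = 1 and h_i = 0 for 0 ≤ i < 2:
h_3 = 1/2·1 + 3·0 + 3/2·0 = 1/2
h_4 = 1/2·1/2 + 3·1 + 3/2·0 = 13/4
h_5 = 1/2·13/4 + 3·1/2 + 3/2·1 = 37/8
h_6 = 1/2·37/8 + 3·13/4 + 3/2·1/2 = 205/16
h_7 = 1/2·205/16 + 3·37/8 + 3/2·13/4 = 805/32
h_8 = 1/2·805/32 + 3·205/16 + 3/2·37/8 = 3709/64
h_9 = 1/2·3709/64 + 3·805/32 + 3/2·205/16 = 15829/128
h_10 = 1/2·15829/128 + 3·3709/64 + 3/2·805/32 = 69997/256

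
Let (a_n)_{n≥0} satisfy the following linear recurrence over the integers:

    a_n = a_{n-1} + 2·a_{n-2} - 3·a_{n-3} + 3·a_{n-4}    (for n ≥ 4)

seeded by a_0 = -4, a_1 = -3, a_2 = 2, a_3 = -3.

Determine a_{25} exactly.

a_4 = 1·-3 + 2·2 + -3·-3 + 3·-4 = -2
a_5 = 1·-2 + 2·-3 + -3·2 + 3·-3 = -23
a_6 = 1·-23 + 2·-2 + -3·-3 + 3·2 = -12
a_7 = 1·-12 + 2·-23 + -3·-2 + 3·-3 = -61
a_8 = 1·-61 + 2·-12 + -3·-23 + 3·-2 = -22
a_9 = 1·-22 + 2·-61 + -3·-12 + 3·-23 = -177
a_10 = 1·-177 + 2·-22 + -3·-61 + 3·-12 = -74
a_11 = 1·-74 + 2·-177 + -3·-22 + 3·-61 = -545
a_12 = 1·-545 + 2·-74 + -3·-177 + 3·-22 = -228
a_13 = 1·-228 + 2·-545 + -3·-74 + 3·-177 = -1627
a_14 = 1·-1627 + 2·-228 + -3·-545 + 3·-74 = -670
a_15 = 1·-670 + 2·-1627 + -3·-228 + 3·-545 = -4875
a_16 = 1·-4875 + 2·-670 + -3·-1627 + 3·-228 = -2018
a_17 = 1·-2018 + 2·-4875 + -3·-670 + 3·-1627 = -14639
a_18 = 1·-14639 + 2·-2018 + -3·-4875 + 3·-670 = -6060
a_19 = 1·-6060 + 2·-14639 + -3·-2018 + 3·-4875 = -43909
a_20 = 1·-43909 + 2·-6060 + -3·-14639 + 3·-2018 = -18166
a_21 = 1·-18166 + 2·-43909 + -3·-6060 + 3·-14639 = -131721
a_22 = 1·-131721 + 2·-18166 + -3·-43909 + 3·-6060 = -54506
a_23 = 1·-54506 + 2·-131721 + -3·-18166 + 3·-43909 = -395177
a_24 = 1·-395177 + 2·-54506 + -3·-131721 + 3·-18166 = -163524
a_25 = 1·-163524 + 2·-395177 + -3·-54506 + 3·-131721 = -1185523

-1185523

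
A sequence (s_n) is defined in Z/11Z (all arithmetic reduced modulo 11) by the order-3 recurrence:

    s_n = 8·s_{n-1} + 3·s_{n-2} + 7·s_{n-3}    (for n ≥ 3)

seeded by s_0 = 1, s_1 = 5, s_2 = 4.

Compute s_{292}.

s_3 = 8·4 + 3·5 + 7·1 = 10
s_4 = 8·10 + 3·4 + 7·5 = 6
s_5 = 8·6 + 3·10 + 7·4 = 7
s_6 = 8·7 + 3·6 + 7·10 = 1
s_7 = 8·1 + 3·7 + 7·6 = 5
s_8 = 8·5 + 3·1 + 7·7 = 4
(s_6, s_7, s_8) = (1, 5, 4) = (s_0, s_1, s_2), so the sequence has period 6.
292 ≡ 4 (mod 6), hence s_292 = s_4 = 6.

6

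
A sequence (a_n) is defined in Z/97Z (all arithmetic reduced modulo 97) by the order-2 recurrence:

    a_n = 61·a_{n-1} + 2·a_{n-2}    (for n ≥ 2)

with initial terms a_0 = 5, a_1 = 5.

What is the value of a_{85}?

a_2 = 61·5 + 2·5 = 24
a_3 = 61·24 + 2·5 = 19
a_4 = 61·19 + 2·24 = 43
a_5 = 61·43 + 2·19 = 42
a_6 = 61·42 + 2·43 = 29
a_7 = 61·29 + 2·42 = 10
a_8 = 61·10 + 2·29 = 86
a_9 = 61·86 + 2·10 = 28
a_10 = 61·28 + 2·86 = 37
a_11 = 61·37 + 2·28 = 82
a_12 = 61·82 + 2·37 = 32
a_13 = 61·32 + 2·82 = 79
a_14 = 61·79 + 2·32 = 33
a_15 = 61·33 + 2·79 = 37
a_16 = 61·37 + 2·33 = 92
a_17 = 61·92 + 2·37 = 60
a_18 = 61·60 + 2·92 = 61
a_19 = 61·61 + 2·60 = 58
a_20 = 61·58 + 2·61 = 71
a_21 = 61·71 + 2·58 = 82
a_22 = 61·82 + 2·71 = 3
a_23 = 61·3 + 2·82 = 56
a_24 = 61·56 + 2·3 = 27
a_25 = 61·27 + 2·56 = 13
a_26 = 61·13 + 2·27 = 71
a_27 = 61·71 + 2·13 = 89
a_28 = 61·89 + 2·71 = 42
a_29 = 61·42 + 2·89 = 24
a_30 = 61·24 + 2·42 = 93
a_31 = 61·93 + 2·24 = 95
a_32 = 61·95 + 2·93 = 64
a_33 = 61·64 + 2·95 = 20
a_34 = 61·20 + 2·64 = 87
a_35 = 61·87 + 2·20 = 12
a_36 = 61·12 + 2·87 = 33
a_37 = 61·33 + 2·12 = 0
a_38 = 61·0 + 2·33 = 66
a_39 = 61·66 + 2·0 = 49
a_40 = 61·49 + 2·66 = 17
a_41 = 61·17 + 2·49 = 68
a_42 = 61·68 + 2·17 = 11
a_43 = 61·11 + 2·68 = 31
a_44 = 61·31 + 2·11 = 70
a_45 = 61·70 + 2·31 = 64
a_46 = 61·64 + 2·70 = 67
a_47 = 61·67 + 2·64 = 44
a_48 = 61·44 + 2·67 = 5
a_49 = 61·5 + 2·44 = 5
a_50 = 61·5 + 2·5 = 24
a_51 = 61·24 + 2·5 = 19
a_52 = 61·19 + 2·24 = 43
a_53 = 61·43 + 2·19 = 42
a_54 = 61·42 + 2·43 = 29
a_55 = 61·29 + 2·42 = 10
a_56 = 61·10 + 2·29 = 86
a_57 = 61·86 + 2·10 = 28
a_58 = 61·28 + 2·86 = 37
a_59 = 61·37 + 2·28 = 82
a_60 = 61·82 + 2·37 = 32
a_61 = 61·32 + 2·82 = 79
a_62 = 61·79 + 2·32 = 33
a_63 = 61·33 + 2·79 = 37
a_64 = 61·37 + 2·33 = 92
a_65 = 61·92 + 2·37 = 60
a_66 = 61·60 + 2·92 = 61
a_67 = 61·61 + 2·60 = 58
a_68 = 61·58 + 2·61 = 71
a_69 = 61·71 + 2·58 = 82
a_70 = 61·82 + 2·71 = 3
a_71 = 61·3 + 2·82 = 56
a_72 = 61·56 + 2·3 = 27
a_73 = 61·27 + 2·56 = 13
a_74 = 61·13 + 2·27 = 71
a_75 = 61·71 + 2·13 = 89
a_76 = 61·89 + 2·71 = 42
a_77 = 61·42 + 2·89 = 24
a_78 = 61·24 + 2·42 = 93
a_79 = 61·93 + 2·24 = 95
a_80 = 61·95 + 2·93 = 64
a_81 = 61·64 + 2·95 = 20
a_82 = 61·20 + 2·64 = 87
a_83 = 61·87 + 2·20 = 12
a_84 = 61·12 + 2·87 = 33
a_85 = 61·33 + 2·12 = 0

0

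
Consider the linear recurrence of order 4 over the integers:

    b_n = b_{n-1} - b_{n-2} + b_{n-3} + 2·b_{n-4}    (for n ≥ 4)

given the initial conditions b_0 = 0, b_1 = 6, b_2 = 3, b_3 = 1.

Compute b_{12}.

b_4 = 1·1 + -1·3 + 1·6 + 2·0 = 4
b_5 = 1·4 + -1·1 + 1·3 + 2·6 = 18
b_6 = 1·18 + -1·4 + 1·1 + 2·3 = 21
b_7 = 1·21 + -1·18 + 1·4 + 2·1 = 9
b_8 = 1·9 + -1·21 + 1·18 + 2·4 = 14
b_9 = 1·14 + -1·9 + 1·21 + 2·18 = 62
b_10 = 1·62 + -1·14 + 1·9 + 2·21 = 99
b_11 = 1·99 + -1·62 + 1·14 + 2·9 = 69
b_12 = 1·69 + -1·99 + 1·62 + 2·14 = 60

60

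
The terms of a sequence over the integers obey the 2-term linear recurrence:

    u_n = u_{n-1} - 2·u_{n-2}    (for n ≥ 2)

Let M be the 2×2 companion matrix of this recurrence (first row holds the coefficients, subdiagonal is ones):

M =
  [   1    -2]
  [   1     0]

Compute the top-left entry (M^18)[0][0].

(M^18)[0][0] is the top entry after applying M 18 times to the unit state (1, 0). Equivalently it is h_{19} for the auxiliary sequence (h_n) obeying the same recurrence with h_1 = 1 and h_i = 0 for 0 ≤ i < 1:
h_2 = 1·1 + -2·0 = 1
h_3 = 1·1 + -2·1 = -1
h_4 = 1·-1 + -2·1 = -3
h_5 = 1·-3 + -2·-1 = -1
h_6 = 1·-1 + -2·-3 = 5
h_7 = 1·5 + -2·-1 = 7
h_8 = 1·7 + -2·5 = -3
h_9 = 1·-3 + -2·7 = -17
h_10 = 1·-17 + -2·-3 = -11
h_11 = 1·-11 + -2·-17 = 23
h_12 = 1·23 + -2·-11 = 45
h_13 = 1·45 + -2·23 = -1
h_14 = 1·-1 + -2·45 = -91
h_15 = 1·-91 + -2·-1 = -89
h_16 = 1·-89 + -2·-91 = 93
h_17 = 1·93 + -2·-89 = 271
h_18 = 1·271 + -2·93 = 85
h_19 = 1·85 + -2·271 = -457

-457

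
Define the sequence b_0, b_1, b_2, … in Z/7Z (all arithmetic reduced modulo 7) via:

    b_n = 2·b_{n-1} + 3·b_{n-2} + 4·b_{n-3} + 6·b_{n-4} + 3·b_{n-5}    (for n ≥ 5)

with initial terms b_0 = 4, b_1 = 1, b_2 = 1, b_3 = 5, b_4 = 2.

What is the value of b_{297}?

0

b_5 = 2·2 + 3·5 + 4·1 + 6·1 + 3·4 = 6
b_6 = 2·6 + 3·2 + 4·5 + 6·1 + 3·1 = 5
b_7 = 2·5 + 3·6 + 4·2 + 6·5 + 3·1 = 6
b_8 = 2·6 + 3·5 + 4·6 + 6·2 + 3·5 = 1
b_9 = 2·1 + 3·6 + 4·5 + 6·6 + 3·2 = 5
b_10 = 2·5 + 3·1 + 4·6 + 6·5 + 3·6 = 1
Continuing the recurrence:
  b_11 = 2;  b_12 = 2;  b_13 = 5;  b_14 = 3;  b_15 = 2;  b_16 = 2
  b_17 = 2;  b_18 = 2;  b_19 = 4;  b_20 = 5;  b_21 = 6;  b_22 = 5
  b_23 = 1;  b_24 = 6;  b_25 = 2;  b_26 = 4;  b_27 = 3;  b_28 = 2
  b_29 = 3;  b_30 = 5;  b_31 = 1;  b_32 = 1;  b_33 = 0;  b_34 = 4
  b_35 = 5;  b_36 = 3;  b_37 = 5;  b_38 = 0;  b_39 = 6;  b_40 = 2
  b_41 = 5;  b_42 = 6;  b_43 = 1;  b_44 = 0;  b_45 = 0;  b_46 = 6
  b_47 = 1;  b_48 = 2;  b_49 = 3;  b_50 = 3;  b_51 = 5;  b_52 = 4
  b_53 = 3;  b_54 = 2;  b_55 = 5;  b_56 = 4;  b_57 = 5;  b_58 = 0
  b_59 = 4;  b_60 = 4;  b_61 = 6;  b_62 = 6;  b_63 = 0;  b_64 = 1
  b_65 = 4;  b_66 = 2;  b_67 = 3;  b_68 = 6;  b_69 = 0;  b_70 = 5
  b_71 = 2;  b_72 = 1;  b_73 = 4;  b_74 = 0;  b_75 = 1;  b_76 = 2
  b_77 = 6;  b_78 = 6;  b_79 = 2;  b_80 = 5;  b_81 = 5;  b_82 = 3
  b_83 = 1;  b_84 = 4;  b_85 = 5;  b_86 = 3;  b_87 = 3;  b_88 = 6
  b_89 = 5;  b_90 = 3;  b_91 = 2;  b_92 = 1;  b_93 = 5;  b_94 = 5
  b_95 = 1;  b_96 = 0;  b_97 = 0;  b_98 = 0;  b_99 = 0;  b_100 = 3
  b_101 = 6;  b_102 = 0;  b_103 = 2;  b_104 = 4;  b_105 = 3;  b_106 = 2
  b_107 = 6;  b_108 = 4;  b_109 = 1;  b_110 = 3;  b_111 = 4;  b_112 = 0
  b_113 = 0;  b_114 = 2;  b_115 = 2;  b_116 = 1;  b_117 = 2;  b_118 = 6
  b_119 = 5;  b_120 = 6;  b_121 = 3;  b_122 = 2;  b_123 = 1;  b_124 = 1
  b_125 = 0;  b_126 = 0;  b_127 = 2;  b_128 = 6;  b_129 = 0;  b_130 = 5
  b_131 = 4;  b_132 = 2;  b_133 = 5;  b_134 = 6;  b_135 = 4;  b_136 = 0
  b_137 = 2;  b_138 = 1;  b_139 = 1;  b_140 = 4;  b_141 = 6;  b_142 = 5
  b_143 = 4;  b_144 = 4;  b_145 = 4;  b_146 = 0;  b_147 = 4;  b_148 = 4
  b_149 = 0;  b_150 = 5;  b_151 = 1;  b_152 = 4;  b_153 = 1;  b_154 = 6
  b_155 = 3;  b_156 = 6;  b_157 = 0;  b_158 = 6;  b_159 = 2;  b_160 = 4
  b_161 = 0;  b_162 = 0;  b_163 = 4;  b_164 = 3;  b_165 = 2;  b_166 = 1
  b_167 = 2;  b_168 = 3;  b_169 = 2;  b_170 = 5;  b_171 = 1;  b_172 = 0
  b_173 = 2;  b_174 = 2;  b_175 = 3;  b_176 = 2;  b_177 = 5;  b_178 = 4
  b_179 = 6;  b_180 = 2;  b_181 = 4;  b_182 = 0;  b_183 = 5;  b_184 = 0
  b_185 = 3;  b_186 = 3;  b_187 = 3;  b_188 = 0;  b_189 = 4;  b_190 = 5
  b_191 = 0;  b_192 = 5;  b_193 = 5;  b_194 = 4;  b_195 = 2;  b_196 = 3
  b_197 = 3;  b_198 = 6;  b_199 = 1;  b_200 = 0;  b_201 = 5;  b_202 = 3
  b_203 = 3;  b_204 = 3;  b_205 = 1;  b_206 = 0;  b_207 = 0;  b_208 = 3
  b_209 = 0;  b_210 = 5;  b_211 = 1;  b_212 = 0;  b_213 = 4;  b_214 = 0
  b_215 = 5;  b_216 = 1;  b_217 = 6;  b_218 = 5;  b_219 = 6;  b_220 = 2
  b_221 = 4;  b_222 = 2;  b_223 = 5;  b_224 = 6;  b_225 = 2;  b_226 = 3
  b_227 = 2;  b_228 = 2;  b_229 = 3;  b_230 = 2;  b_231 = 0;  b_232 = 1
  b_233 = 6;  b_234 = 1;  b_235 = 2;  b_236 = 2;  b_237 = 4;  b_238 = 4
  b_239 = 1;  b_240 = 6;  b_241 = 5;  b_242 = 5;  b_243 = 4;  b_244 = 5
  b_245 = 6;  b_246 = 4;  b_247 = 1;  b_248 = 3;  b_249 = 6;  b_250 = 4
  b_251 = 0;  b_252 = 1;  b_253 = 0;  b_254 = 3;  b_255 = 1;  b_256 = 3
  b_257 = 3;  b_258 = 2;  b_259 = 5;  b_260 = 0;  b_261 = 1;  b_262 = 1
  b_263 = 6;  b_264 = 6;  b_265 = 5;  b_266 = 5;  b_267 = 4;  b_268 = 6
  b_269 = 1;  b_270 = 4;  b_271 = 4;  b_272 = 2;  b_273 = 0;  b_274 = 0
  b_275 = 2;  b_276 = 0;  b_277 = 5;  b_278 = 4;  b_279 = 0;  b_280 = 3
  b_281 = 3;  b_282 = 5;  b_283 = 1;  b_284 = 5;  b_285 = 4;  b_286 = 3
  b_287 = 3;  b_288 = 1;  b_289 = 6;  b_290 = 1;  b_291 = 2;  b_292 = 4
  b_293 = 1;  b_294 = 4;  b_295 = 0
b_296 = 2·0 + 3·4 + 4·1 + 6·4 + 3·2 = 4
b_297 = 2·4 + 3·0 + 4·4 + 6·1 + 3·4 = 0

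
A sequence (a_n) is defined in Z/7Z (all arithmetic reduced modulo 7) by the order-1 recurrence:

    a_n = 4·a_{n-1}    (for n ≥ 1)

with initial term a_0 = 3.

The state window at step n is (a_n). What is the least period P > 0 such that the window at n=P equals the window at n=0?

n=0: window = (3)
n=1: window = (5)
n=2: window = (6)
n=3: window = (3)
window at n=3 equals window at n=0 → period = 3

3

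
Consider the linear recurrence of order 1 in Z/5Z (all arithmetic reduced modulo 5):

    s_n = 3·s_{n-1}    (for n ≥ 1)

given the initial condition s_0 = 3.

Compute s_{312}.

s_1 = 3·3 = 4
s_2 = 3·4 = 2
s_3 = 3·2 = 1
s_4 = 3·1 = 3
(s_4) = (3) = (s_0), so the sequence has period 4.
312 ≡ 0 (mod 4), hence s_312 = s_0 = 3.

3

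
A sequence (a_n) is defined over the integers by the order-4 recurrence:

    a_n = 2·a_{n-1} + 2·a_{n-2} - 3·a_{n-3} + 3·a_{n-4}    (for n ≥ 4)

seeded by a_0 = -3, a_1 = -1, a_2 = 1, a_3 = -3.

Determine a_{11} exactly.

-7271

a_4 = 2·-3 + 2·1 + -3·-1 + 3·-3 = -10
a_5 = 2·-10 + 2·-3 + -3·1 + 3·-1 = -32
a_6 = 2·-32 + 2·-10 + -3·-3 + 3·1 = -72
a_7 = 2·-72 + 2·-32 + -3·-10 + 3·-3 = -187
a_8 = 2·-187 + 2·-72 + -3·-32 + 3·-10 = -452
a_9 = 2·-452 + 2·-187 + -3·-72 + 3·-32 = -1158
a_10 = 2·-1158 + 2·-452 + -3·-187 + 3·-72 = -2875
a_11 = 2·-2875 + 2·-1158 + -3·-452 + 3·-187 = -7271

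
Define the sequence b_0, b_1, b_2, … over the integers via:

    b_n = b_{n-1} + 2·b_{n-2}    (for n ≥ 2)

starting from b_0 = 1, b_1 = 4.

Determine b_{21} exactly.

3495254

b_2 = 1·4 + 2·1 = 6
b_3 = 1·6 + 2·4 = 14
b_4 = 1·14 + 2·6 = 26
b_5 = 1·26 + 2·14 = 54
b_6 = 1·54 + 2·26 = 106
b_7 = 1·106 + 2·54 = 214
b_8 = 1·214 + 2·106 = 426
b_9 = 1·426 + 2·214 = 854
b_10 = 1·854 + 2·426 = 1706
b_11 = 1·1706 + 2·854 = 3414
b_12 = 1·3414 + 2·1706 = 6826
b_13 = 1·6826 + 2·3414 = 13654
b_14 = 1·13654 + 2·6826 = 27306
b_15 = 1·27306 + 2·13654 = 54614
b_16 = 1·54614 + 2·27306 = 109226
b_17 = 1·109226 + 2·54614 = 218454
b_18 = 1·218454 + 2·109226 = 436906
b_19 = 1·436906 + 2·218454 = 873814
b_20 = 1·873814 + 2·436906 = 1747626
b_21 = 1·1747626 + 2·873814 = 3495254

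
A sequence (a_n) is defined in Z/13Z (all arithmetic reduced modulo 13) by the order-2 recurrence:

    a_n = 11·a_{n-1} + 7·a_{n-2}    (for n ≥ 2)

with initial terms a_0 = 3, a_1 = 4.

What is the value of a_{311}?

8

a_2 = 11·4 + 7·3 = 0
a_3 = 11·0 + 7·4 = 2
a_4 = 11·2 + 7·0 = 9
a_5 = 11·9 + 7·2 = 9
a_6 = 11·9 + 7·9 = 6
a_7 = 11·6 + 7·9 = 12
Continuing the recurrence:
  a_8 = 5;  a_9 = 9;  a_10 = 4;  a_11 = 3;  a_12 = 9;  a_13 = 3
  a_14 = 5;  a_15 = 11;  a_16 = 0;  a_17 = 12;  a_18 = 2;  a_19 = 2
  a_20 = 10;  a_21 = 7;  a_22 = 4;  a_23 = 2;  a_24 = 11;  a_25 = 5
  a_26 = 2;  a_27 = 5;  a_28 = 4;  a_29 = 1;  a_30 = 0;  a_31 = 7
  a_32 = 12;  a_33 = 12;  a_34 = 8;  a_35 = 3;  a_36 = 11;  a_37 = 12
  a_38 = 1;  a_39 = 4;  a_40 = 12;  a_41 = 4;  a_42 = 11;  a_43 = 6
  a_44 = 0;  a_45 = 3;  a_46 = 7;  a_47 = 7;  a_48 = 9;  a_49 = 5
  a_50 = 1;  a_51 = 7;  a_52 = 6;  a_53 = 11;  a_54 = 7;  a_55 = 11
  a_56 = 1;  a_57 = 10;  a_58 = 0;  a_59 = 5;  a_60 = 3;  a_61 = 3
  a_62 = 2;  a_63 = 4;  a_64 = 6;  a_65 = 3;  a_66 = 10;  a_67 = 1
  a_68 = 3;  a_69 = 1;  a_70 = 6;  a_71 = 8;  a_72 = 0;  a_73 = 4
  a_74 = 5;  a_75 = 5;  a_76 = 12;  a_77 = 11;  a_78 = 10;  a_79 = 5
  a_80 = 8;  a_81 = 6;  a_82 = 5;  a_83 = 6;  a_84 = 10;  a_85 = 9
  a_86 = 0;  a_87 = 11;  a_88 = 4;  a_89 = 4;  a_90 = 7;  a_91 = 1
  a_92 = 8;  a_93 = 4;  a_94 = 9;  a_95 = 10;  a_96 = 4;  a_97 = 10
  a_98 = 8;  a_99 = 2;  a_100 = 0;  a_101 = 1;  a_102 = 11;  a_103 = 11
  a_104 = 3;  a_105 = 6;  a_106 = 9;  a_107 = 11;  a_108 = 2;  a_109 = 8
  a_110 = 11;  a_111 = 8;  a_112 = 9;  a_113 = 12;  a_114 = 0;  a_115 = 6
  a_116 = 1;  a_117 = 1;  a_118 = 5;  a_119 = 10;  a_120 = 2;  a_121 = 1
  a_122 = 12;  a_123 = 9;  a_124 = 1;  a_125 = 9;  a_126 = 2;  a_127 = 7
  a_128 = 0;  a_129 = 10;  a_130 = 6;  a_131 = 6;  a_132 = 4;  a_133 = 8
  a_134 = 12;  a_135 = 6;  a_136 = 7;  a_137 = 2;  a_138 = 6;  a_139 = 2
  a_140 = 12;  a_141 = 3;  a_142 = 0;  a_143 = 8;  a_144 = 10;  a_145 = 10
  a_146 = 11;  a_147 = 9;  a_148 = 7;  a_149 = 10;  a_150 = 3;  a_151 = 12
  a_152 = 10;  a_153 = 12;  a_154 = 7;  a_155 = 5;  a_156 = 0;  a_157 = 9
  a_158 = 8;  a_159 = 8;  a_160 = 1;  a_161 = 2;  a_162 = 3;  a_163 = 8
  a_164 = 5;  a_165 = 7;  a_166 = 8;  a_167 = 7;  a_168 = 3;  a_169 = 4
  a_170 = 0;  a_171 = 2;  a_172 = 9;  a_173 = 9;  a_174 = 6;  a_175 = 12
  a_176 = 5;  a_177 = 9;  a_178 = 4;  a_179 = 3;  a_180 = 9;  a_181 = 3
  a_182 = 5;  a_183 = 11;  a_184 = 0;  a_185 = 12;  a_186 = 2;  a_187 = 2
  a_188 = 10;  a_189 = 7;  a_190 = 4;  a_191 = 2;  a_192 = 11;  a_193 = 5
  a_194 = 2;  a_195 = 5;  a_196 = 4;  a_197 = 1;  a_198 = 0;  a_199 = 7
  a_200 = 12;  a_201 = 12;  a_202 = 8;  a_203 = 3;  a_204 = 11;  a_205 = 12
  a_206 = 1;  a_207 = 4;  a_208 = 12;  a_209 = 4;  a_210 = 11;  a_211 = 6
  a_212 = 0;  a_213 = 3;  a_214 = 7;  a_215 = 7;  a_216 = 9;  a_217 = 5
  a_218 = 1;  a_219 = 7;  a_220 = 6;  a_221 = 11;  a_222 = 7;  a_223 = 11
  a_224 = 1;  a_225 = 10;  a_226 = 0;  a_227 = 5;  a_228 = 3;  a_229 = 3
  a_230 = 2;  a_231 = 4;  a_232 = 6;  a_233 = 3;  a_234 = 10;  a_235 = 1
  a_236 = 3;  a_237 = 1;  a_238 = 6;  a_239 = 8;  a_240 = 0;  a_241 = 4
  a_242 = 5;  a_243 = 5;  a_244 = 12;  a_245 = 11;  a_246 = 10;  a_247 = 5
  a_248 = 8;  a_249 = 6;  a_250 = 5;  a_251 = 6;  a_252 = 10;  a_253 = 9
  a_254 = 0;  a_255 = 11;  a_256 = 4;  a_257 = 4;  a_258 = 7;  a_259 = 1
  a_260 = 8;  a_261 = 4;  a_262 = 9;  a_263 = 10;  a_264 = 4;  a_265 = 10
  a_266 = 8;  a_267 = 2;  a_268 = 0;  a_269 = 1;  a_270 = 11;  a_271 = 11
  a_272 = 3;  a_273 = 6;  a_274 = 9;  a_275 = 11;  a_276 = 2;  a_277 = 8
  a_278 = 11;  a_279 = 8;  a_280 = 9;  a_281 = 12;  a_282 = 0;  a_283 = 6
  a_284 = 1;  a_285 = 1;  a_286 = 5;  a_287 = 10;  a_288 = 2;  a_289 = 1
  a_290 = 12;  a_291 = 9;  a_292 = 1;  a_293 = 9;  a_294 = 2;  a_295 = 7
  a_296 = 0;  a_297 = 10;  a_298 = 6;  a_299 = 6;  a_300 = 4;  a_301 = 8
  a_302 = 12;  a_303 = 6;  a_304 = 7;  a_305 = 2;  a_306 = 6;  a_307 = 2
  a_308 = 12;  a_309 = 3
a_310 = 11·3 + 7·12 = 0
a_311 = 11·0 + 7·3 = 8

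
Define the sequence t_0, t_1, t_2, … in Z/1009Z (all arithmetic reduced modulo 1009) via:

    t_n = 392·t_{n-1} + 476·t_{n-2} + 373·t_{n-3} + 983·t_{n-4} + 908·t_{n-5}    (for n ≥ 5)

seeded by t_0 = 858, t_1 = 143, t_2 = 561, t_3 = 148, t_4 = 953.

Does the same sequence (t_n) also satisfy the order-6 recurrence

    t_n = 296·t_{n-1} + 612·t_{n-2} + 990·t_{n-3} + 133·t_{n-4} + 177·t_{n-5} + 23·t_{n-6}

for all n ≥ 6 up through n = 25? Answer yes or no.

no

Terms t_0..t_25: 858, 143, 561, 148, 953, 888, 519, 888, 736, 444, 721, 823, 156, 283, 765, 2, 893, 776, 458, 511, 246, 569, 539, 765, 338, 175
n=6: candidate gives 344, actual t_6 = 519 ✗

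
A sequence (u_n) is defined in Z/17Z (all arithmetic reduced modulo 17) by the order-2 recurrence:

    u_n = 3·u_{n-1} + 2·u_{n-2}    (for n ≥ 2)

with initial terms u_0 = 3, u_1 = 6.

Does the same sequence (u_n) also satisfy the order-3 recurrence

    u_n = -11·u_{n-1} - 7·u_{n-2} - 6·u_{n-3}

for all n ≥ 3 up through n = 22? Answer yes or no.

yes

Terms u_0..u_22: 3, 6, 7, 16, 11, 14, 13, 16, 6, 16, 9, 8, 8, 6, 0, 12, 2, 13, 9, 2, 7, 8, 4
n=3: candidate gives 16, actual u_3 = 16 ✓
n=4: candidate gives 11, actual u_4 = 11 ✓
n=5: candidate gives 14, actual u_5 = 14 ✓
n=6: candidate gives 13, actual u_6 = 13 ✓
n=7: candidate gives 16, actual u_7 = 16 ✓
n=8: candidate gives 6, actual u_8 = 6 ✓
n=9: candidate gives 16, actual u_9 = 16 ✓
n=10: candidate gives 9, actual u_10 = 9 ✓
n=11: candidate gives 8, actual u_11 = 8 ✓
n=12: candidate gives 8, actual u_12 = 8 ✓
n=13: candidate gives 6, actual u_13 = 6 ✓
n=14: candidate gives 0, actual u_14 = 0 ✓
n=15: candidate gives 12, actual u_15 = 12 ✓
n=16: candidate gives 2, actual u_16 = 2 ✓
n=17: candidate gives 13, actual u_17 = 13 ✓
n=18: candidate gives 9, actual u_18 = 9 ✓
n=19: candidate gives 2, actual u_19 = 2 ✓
n=20: candidate gives 7, actual u_20 = 7 ✓
n=21: candidate gives 8, actual u_21 = 8 ✓
n=22: candidate gives 4, actual u_22 = 4 ✓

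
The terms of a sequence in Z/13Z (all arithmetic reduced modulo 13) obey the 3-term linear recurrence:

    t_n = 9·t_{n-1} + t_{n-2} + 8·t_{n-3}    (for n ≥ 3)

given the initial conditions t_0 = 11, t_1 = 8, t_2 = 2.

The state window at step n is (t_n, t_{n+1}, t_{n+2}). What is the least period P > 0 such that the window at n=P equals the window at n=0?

168

n=0: window = (11, 8, 2)
n=1: window = (8, 2, 10)
n=2: window = (2, 10, 0)
n=3: window = (10, 0, 0)
n=4: window = (0, 0, 2)
n=5: window = (0, 2, 5)
n=6: window = (2, 5, 8)
n=7: window = (5, 8, 2)
n=8: window = (8, 2, 1)
n=9: window = (2, 1, 10)
n=10: window = (1, 10, 3)
n=11: window = (10, 3, 6)
n=12: window = (3, 6, 7)
n=13: window = (6, 7, 2)
n=14: window = (7, 2, 8)
n=15: window = (2, 8, 0)
n=16: window = (8, 0, 11)
n=17: window = (0, 11, 7)
n=18: window = (11, 7, 9)
n=19: window = (7, 9, 7)
n=20: window = (9, 7, 11)
n=21: window = (7, 11, 9)
n=22: window = (11, 9, 5)
n=23: window = (9, 5, 12)
n=24: window = (5, 12, 3)
n=25: window = (12, 3, 1)
n=26: window = (3, 1, 4)
n=27: window = (1, 4, 9)
n=28: window = (4, 9, 2)
n=29: window = (9, 2, 7)
n=30: window = (2, 7, 7)
n=31: window = (7, 7, 8)
n=32: window = (7, 8, 5)
n=33: window = (8, 5, 5)
n=34: window = (5, 5, 10)
n=35: window = (5, 10, 5)
n=36: window = (10, 5, 4)
n=37: window = (5, 4, 4)
n=38: window = (4, 4, 2)
n=39: window = (4, 2, 2)
n=40: window = (2, 2, 0)
…
n=166: window = (10, 11, 11)
n=167: window = (11, 11, 8)
n=168: window = (11, 8, 2)
window at n=168 equals window at n=0 → period = 168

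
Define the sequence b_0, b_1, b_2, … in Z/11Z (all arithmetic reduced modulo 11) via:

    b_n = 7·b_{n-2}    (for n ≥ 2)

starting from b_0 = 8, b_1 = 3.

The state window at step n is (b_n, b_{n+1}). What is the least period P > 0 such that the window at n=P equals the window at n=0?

n=0: window = (8, 3)
n=1: window = (3, 1)
n=2: window = (1, 10)
n=3: window = (10, 7)
n=4: window = (7, 4)
n=5: window = (4, 5)
n=6: window = (5, 6)
n=7: window = (6, 2)
n=8: window = (2, 9)
n=9: window = (9, 3)
n=10: window = (3, 8)
n=11: window = (8, 10)
n=12: window = (10, 1)
n=13: window = (1, 4)
n=14: window = (4, 7)
n=15: window = (7, 6)
n=16: window = (6, 5)
n=17: window = (5, 9)
n=18: window = (9, 2)
n=19: window = (2, 8)
n=20: window = (8, 3)
window at n=20 equals window at n=0 → period = 20

20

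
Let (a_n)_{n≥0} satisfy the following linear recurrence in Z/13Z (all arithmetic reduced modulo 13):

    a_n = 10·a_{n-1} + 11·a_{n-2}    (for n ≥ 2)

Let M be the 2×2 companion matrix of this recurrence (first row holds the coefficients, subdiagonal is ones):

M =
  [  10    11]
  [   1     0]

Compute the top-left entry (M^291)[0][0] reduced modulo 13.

(M^291)[0][0] is the top entry after applying M 291 times to the unit state (1, 0). Equivalently it is h_{292} for the auxiliary sequence (h_n) obeying the same recurrence with h_1 = 1 and h_i = 0 for 0 ≤ i < 1:
h_2 = 10·1 + 11·0 = 10
h_3 = 10·10 + 11·1 = 7
h_4 = 10·7 + 11·10 = 11
h_5 = 10·11 + 11·7 = 5
h_6 = 10·5 + 11·11 = 2
h_7 = 10·2 + 11·5 = 10
h_8 = 10·10 + 11·2 = 5
h_9 = 10·5 + 11·10 = 4
h_10 = 10·4 + 11·5 = 4
h_11 = 10·4 + 11·4 = 6
h_12 = 10·6 + 11·4 = 0
h_13 = 10·0 + 11·6 = 1
(h_12, h_13) = (0, 1) = (h_0, h_1), so the sequence has period 12.
292 ≡ 4 (mod 12), hence h_292 = h_4 = 11.

11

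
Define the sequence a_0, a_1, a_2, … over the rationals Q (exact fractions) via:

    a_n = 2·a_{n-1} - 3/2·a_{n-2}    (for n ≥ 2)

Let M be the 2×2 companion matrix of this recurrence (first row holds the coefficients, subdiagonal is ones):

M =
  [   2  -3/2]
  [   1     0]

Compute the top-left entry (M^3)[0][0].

2

(M^3)[0][0] is the top entry after applying M 3 times to the unit state (1, 0). Equivalently it is h_{4} for the auxiliary sequence (h_n) obeying the same recurrence with h_1 = 1 and h_i = 0 for 0 ≤ i < 1:
h_2 = 2·1 + -3/2·0 = 2
h_3 = 2·2 + -3/2·1 = 5/2
h_4 = 2·5/2 + -3/2·2 = 2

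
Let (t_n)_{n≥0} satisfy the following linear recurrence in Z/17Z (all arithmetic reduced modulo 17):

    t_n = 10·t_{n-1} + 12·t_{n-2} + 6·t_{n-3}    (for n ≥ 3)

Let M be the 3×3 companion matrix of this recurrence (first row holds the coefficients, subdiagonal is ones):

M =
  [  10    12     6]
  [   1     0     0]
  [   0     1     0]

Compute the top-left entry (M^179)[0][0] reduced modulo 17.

7

(M^179)[0][0] is the top entry after applying M 179 times to the unit state (1, 0, 0). Equivalently it is h_{181} for the auxiliary sequence (h_n) obeying the same recurrence with h_2 = 1 and h_i = 0 for 0 ≤ i < 2:
h_3 = 10·1 + 12·0 + 6·0 = 10
h_4 = 10·10 + 12·1 + 6·0 = 10
h_5 = 10·10 + 12·10 + 6·1 = 5
h_6 = 10·5 + 12·10 + 6·10 = 9
h_7 = 10·9 + 12·5 + 6·10 = 6
h_8 = 10·6 + 12·9 + 6·5 = 11
Continuing the recurrence:
  h_9 = 15;  h_10 = 12;  h_11 = 9;  h_12 = 1;  h_13 = 3;  h_14 = 11
  h_15 = 16;  h_16 = 4;  h_17 = 9;  h_18 = 13;  h_19 = 7;  h_20 = 8
  h_21 = 4;  h_22 = 8;  h_23 = 6;  h_24 = 10;  h_25 = 16;  h_26 = 10
  h_27 = 12;  h_28 = 13;  h_29 = 11;  h_30 = 15;  h_31 = 3;  h_32 = 4
  h_33 = 13;  h_34 = 9;  h_35 = 15;  h_36 = 13;  h_37 = 7;  h_38 = 10
  h_39 = 7;  h_40 = 11;  h_41 = 16;  h_42 = 11;  h_43 = 11;  h_44 = 15
  h_45 = 8;  h_46 = 3;  h_47 = 12;  h_48 = 0;  h_49 = 9;  h_50 = 9
  h_51 = 11;  h_52 = 0;  h_53 = 16;  h_54 = 5;  h_55 = 4;  h_56 = 9
  h_57 = 15;  h_58 = 10;  h_59 = 11;  h_60 = 14;  h_61 = 9;  h_62 = 1
  h_63 = 15;  h_64 = 12;  h_65 = 0;  h_66 = 13;  h_67 = 15;  h_68 = 0
  h_69 = 3;  h_70 = 1;  h_71 = 12;  h_72 = 14;  h_73 = 1;  h_74 = 12
  h_75 = 12;  h_76 = 15;  h_77 = 9;  h_78 = 2;  h_79 = 14;  h_80 = 14
  h_81 = 14;  h_82 = 1;  h_83 = 7;  h_84 = 13;  h_85 = 16;  h_86 = 1
  h_87 = 8;  h_88 = 1;  h_89 = 10;  h_90 = 7;  h_91 = 9;  h_92 = 13
  h_93 = 8;  h_94 = 1;  h_95 = 14;  h_96 = 13;  h_97 = 15;  h_98 = 16
  h_99 = 10;  h_100 = 8;  h_101 = 7;  h_102 = 5;  h_103 = 12;  h_104 = 1
  h_105 = 14;  h_106 = 3;  h_107 = 0;  h_108 = 1;  h_109 = 11;  h_110 = 3
  h_111 = 15;  h_112 = 14;  h_113 = 15;  h_114 = 0;  h_115 = 9;  h_116 = 10
  h_117 = 4;  h_118 = 10;  h_119 = 4;  h_120 = 14;  h_121 = 10;  h_122 = 3
  h_123 = 13;  h_124 = 5;  h_125 = 3;  h_126 = 15;  h_127 = 12;  h_128 = 12
  h_129 = 14;  h_130 = 16;  h_131 = 9;  h_132 = 9;  h_133 = 5;  h_134 = 8
  h_135 = 7;  h_136 = 9;  h_137 = 1;  h_138 = 7;  h_139 = 0;  h_140 = 5
  h_141 = 7;  h_142 = 11;  h_143 = 3;  h_144 = 0;  h_145 = 0;  h_146 = 1
  h_147 = 10;  h_148 = 10;  h_149 = 5;  h_150 = 9;  h_151 = 6;  h_152 = 11
  h_153 = 15;  h_154 = 12;  h_155 = 9;  h_156 = 1;  h_157 = 3;  h_158 = 11
  h_159 = 16;  h_160 = 4;  h_161 = 9;  h_162 = 13;  h_163 = 7;  h_164 = 8
  h_165 = 4;  h_166 = 8;  h_167 = 6;  h_168 = 10;  h_169 = 16;  h_170 = 10
  h_171 = 12;  h_172 = 13;  h_173 = 11;  h_174 = 15;  h_175 = 3;  h_176 = 4
  h_177 = 13;  h_178 = 9;  h_179 = 15
h_180 = 10·15 + 12·9 + 6·13 = 13
h_181 = 10·13 + 12·15 + 6·9 = 7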